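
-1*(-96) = 96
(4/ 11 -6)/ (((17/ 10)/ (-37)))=22940/ 187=122.67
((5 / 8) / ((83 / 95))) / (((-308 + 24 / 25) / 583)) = -364375 / 268256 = -1.36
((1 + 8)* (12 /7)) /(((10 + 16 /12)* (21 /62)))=3348 /833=4.02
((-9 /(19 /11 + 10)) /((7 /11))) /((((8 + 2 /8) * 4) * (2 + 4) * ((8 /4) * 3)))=-11 /10836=-0.00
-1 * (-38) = 38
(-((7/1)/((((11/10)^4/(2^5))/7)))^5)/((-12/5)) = 1184787066781696000000000000000000000/2018249984797680027603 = 587036826808382.35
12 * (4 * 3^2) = 432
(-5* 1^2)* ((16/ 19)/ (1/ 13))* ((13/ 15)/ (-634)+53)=-52417768/ 18069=-2900.98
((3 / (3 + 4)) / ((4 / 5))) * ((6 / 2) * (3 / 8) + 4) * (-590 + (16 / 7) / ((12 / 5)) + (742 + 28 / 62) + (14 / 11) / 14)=225331285 / 534688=421.43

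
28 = 28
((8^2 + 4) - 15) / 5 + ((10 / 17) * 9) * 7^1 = 4051 / 85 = 47.66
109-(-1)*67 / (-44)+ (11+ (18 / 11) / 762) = 662063 / 5588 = 118.48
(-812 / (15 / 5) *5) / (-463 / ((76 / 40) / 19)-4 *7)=2030 / 6987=0.29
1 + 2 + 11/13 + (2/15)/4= 1513/390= 3.88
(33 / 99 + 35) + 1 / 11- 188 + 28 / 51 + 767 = 115000 / 187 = 614.97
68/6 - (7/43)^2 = 62719/5547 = 11.31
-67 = -67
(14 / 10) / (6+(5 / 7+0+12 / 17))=833 / 4415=0.19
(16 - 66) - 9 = -59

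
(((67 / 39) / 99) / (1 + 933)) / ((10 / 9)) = 67 / 4006860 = 0.00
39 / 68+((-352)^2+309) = 124213.57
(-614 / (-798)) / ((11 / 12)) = 1228 / 1463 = 0.84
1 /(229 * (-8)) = -1 /1832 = -0.00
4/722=2/361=0.01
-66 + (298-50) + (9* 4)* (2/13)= 2438/13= 187.54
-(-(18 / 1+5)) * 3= 69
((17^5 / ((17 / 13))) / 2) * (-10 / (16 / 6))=-16286595 / 8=-2035824.38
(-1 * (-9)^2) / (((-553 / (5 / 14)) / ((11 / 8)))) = 4455 / 61936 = 0.07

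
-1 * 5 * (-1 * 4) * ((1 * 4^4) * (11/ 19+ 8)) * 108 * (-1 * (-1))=90132480/ 19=4743814.74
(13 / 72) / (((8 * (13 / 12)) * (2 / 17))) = 17 / 96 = 0.18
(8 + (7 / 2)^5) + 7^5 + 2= 554951 / 32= 17342.22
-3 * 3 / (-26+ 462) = -9 / 436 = -0.02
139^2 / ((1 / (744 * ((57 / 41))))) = 819364968 / 41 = 19984511.41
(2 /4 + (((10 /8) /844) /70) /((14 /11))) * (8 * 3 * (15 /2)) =14888655 /165424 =90.00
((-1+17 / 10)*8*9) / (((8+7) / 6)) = 504 / 25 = 20.16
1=1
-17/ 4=-4.25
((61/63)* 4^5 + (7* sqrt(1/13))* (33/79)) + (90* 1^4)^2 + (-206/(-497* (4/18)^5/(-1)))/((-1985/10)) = 231* sqrt(13)/1027 + 129210729367/14206248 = 9096.16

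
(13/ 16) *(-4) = -3.25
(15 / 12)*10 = 25 / 2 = 12.50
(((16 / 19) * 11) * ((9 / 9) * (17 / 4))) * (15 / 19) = 11220 / 361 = 31.08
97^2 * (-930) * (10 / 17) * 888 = -77703285600 / 17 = -4570781505.88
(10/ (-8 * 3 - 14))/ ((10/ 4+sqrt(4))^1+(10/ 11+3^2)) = -110/ 6023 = -0.02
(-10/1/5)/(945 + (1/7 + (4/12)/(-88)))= -3696/1746617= -0.00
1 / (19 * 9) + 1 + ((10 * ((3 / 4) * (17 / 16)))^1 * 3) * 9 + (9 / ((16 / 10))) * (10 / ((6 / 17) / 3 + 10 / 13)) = 74965061 / 268128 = 279.59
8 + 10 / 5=10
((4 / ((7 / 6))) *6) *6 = 864 / 7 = 123.43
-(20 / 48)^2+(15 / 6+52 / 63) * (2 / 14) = 709 / 2352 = 0.30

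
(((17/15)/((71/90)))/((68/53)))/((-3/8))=-212/71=-2.99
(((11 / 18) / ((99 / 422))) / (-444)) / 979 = -211 / 35208756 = -0.00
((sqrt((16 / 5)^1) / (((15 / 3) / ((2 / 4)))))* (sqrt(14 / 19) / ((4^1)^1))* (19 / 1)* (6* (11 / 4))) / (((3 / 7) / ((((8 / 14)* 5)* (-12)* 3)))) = -396* sqrt(1330) / 5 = -2888.36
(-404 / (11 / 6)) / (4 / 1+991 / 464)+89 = 554159 / 10439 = 53.09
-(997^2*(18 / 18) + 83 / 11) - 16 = -10934358 / 11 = -994032.55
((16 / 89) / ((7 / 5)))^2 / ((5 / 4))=5120 / 388129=0.01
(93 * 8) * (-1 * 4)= -2976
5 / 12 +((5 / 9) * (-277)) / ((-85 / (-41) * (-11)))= 48233 / 6732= 7.16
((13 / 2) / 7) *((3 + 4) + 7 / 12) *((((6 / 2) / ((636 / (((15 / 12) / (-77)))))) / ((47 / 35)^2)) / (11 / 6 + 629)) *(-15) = 443625 / 62393611456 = 0.00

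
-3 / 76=-0.04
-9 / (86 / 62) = -279 / 43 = -6.49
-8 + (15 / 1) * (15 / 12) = 43 / 4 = 10.75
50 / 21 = 2.38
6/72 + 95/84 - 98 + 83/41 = -54393/574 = -94.76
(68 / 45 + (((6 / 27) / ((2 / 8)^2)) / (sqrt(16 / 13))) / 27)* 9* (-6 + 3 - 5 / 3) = -952 / 15 - 112* sqrt(13) / 81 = -68.45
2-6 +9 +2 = 7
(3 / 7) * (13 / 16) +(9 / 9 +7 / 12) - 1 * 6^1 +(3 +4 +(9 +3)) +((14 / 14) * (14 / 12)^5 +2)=1039267 / 54432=19.09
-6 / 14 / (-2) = 3 / 14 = 0.21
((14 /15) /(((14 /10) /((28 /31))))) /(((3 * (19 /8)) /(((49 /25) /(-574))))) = -1568 /5433525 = -0.00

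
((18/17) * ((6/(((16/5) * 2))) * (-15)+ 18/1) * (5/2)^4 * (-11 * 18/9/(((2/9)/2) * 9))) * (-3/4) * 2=11694375/2176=5374.25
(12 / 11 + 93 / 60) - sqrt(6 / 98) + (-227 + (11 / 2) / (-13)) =-642877 / 2860 - sqrt(3) / 7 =-225.03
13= 13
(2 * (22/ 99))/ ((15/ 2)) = 8/ 135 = 0.06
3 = 3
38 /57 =0.67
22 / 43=0.51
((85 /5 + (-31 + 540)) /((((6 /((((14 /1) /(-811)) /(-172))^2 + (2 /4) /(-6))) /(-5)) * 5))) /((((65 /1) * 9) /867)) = 46217043756937 /4268602712790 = 10.83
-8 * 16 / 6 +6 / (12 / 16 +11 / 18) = -2488 / 147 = -16.93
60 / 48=5 / 4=1.25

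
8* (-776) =-6208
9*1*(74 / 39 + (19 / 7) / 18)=3355 / 182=18.43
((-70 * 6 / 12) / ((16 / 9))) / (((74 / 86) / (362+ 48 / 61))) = -149875425 / 18056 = -8300.59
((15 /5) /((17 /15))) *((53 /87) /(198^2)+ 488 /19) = 8322230155 /122407956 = 67.99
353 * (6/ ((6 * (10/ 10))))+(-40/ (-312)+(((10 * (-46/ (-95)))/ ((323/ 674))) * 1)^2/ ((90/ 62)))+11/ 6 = 18740599883129/ 44065439730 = 425.29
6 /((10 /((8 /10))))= 12 /25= 0.48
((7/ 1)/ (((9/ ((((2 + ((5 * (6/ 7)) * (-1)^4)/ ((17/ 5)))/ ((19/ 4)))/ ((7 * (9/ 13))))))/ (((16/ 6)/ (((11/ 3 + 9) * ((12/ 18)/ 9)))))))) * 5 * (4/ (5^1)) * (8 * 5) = 6456320/ 128877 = 50.10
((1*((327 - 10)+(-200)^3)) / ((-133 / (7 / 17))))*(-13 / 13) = -7999683 / 323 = -24766.82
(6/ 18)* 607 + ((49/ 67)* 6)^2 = 221.59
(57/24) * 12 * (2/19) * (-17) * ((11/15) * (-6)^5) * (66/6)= 15995232/5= 3199046.40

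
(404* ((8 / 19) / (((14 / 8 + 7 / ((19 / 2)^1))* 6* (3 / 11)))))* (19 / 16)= 84436 / 1701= 49.64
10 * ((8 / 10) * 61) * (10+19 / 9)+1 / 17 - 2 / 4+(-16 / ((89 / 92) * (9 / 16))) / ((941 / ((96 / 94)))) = 7118163514915 / 1204478118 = 5909.75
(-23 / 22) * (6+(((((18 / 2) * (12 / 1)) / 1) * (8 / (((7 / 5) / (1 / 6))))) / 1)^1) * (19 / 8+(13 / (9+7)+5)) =-931.78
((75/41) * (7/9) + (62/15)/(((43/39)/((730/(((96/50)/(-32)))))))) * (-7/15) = 112573195/5289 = 21284.40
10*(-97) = -970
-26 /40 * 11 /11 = -13 /20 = -0.65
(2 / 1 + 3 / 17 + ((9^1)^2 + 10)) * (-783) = -1240272 / 17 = -72957.18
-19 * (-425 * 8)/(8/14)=113050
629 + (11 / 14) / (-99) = 79253 / 126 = 628.99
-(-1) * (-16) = -16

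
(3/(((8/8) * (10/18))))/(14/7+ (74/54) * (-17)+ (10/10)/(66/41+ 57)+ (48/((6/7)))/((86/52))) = 2789883/6500030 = 0.43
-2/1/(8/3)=-3/4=-0.75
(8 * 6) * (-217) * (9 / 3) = -31248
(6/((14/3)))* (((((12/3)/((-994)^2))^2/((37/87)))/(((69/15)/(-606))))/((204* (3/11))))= -1449855/12357541342353578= -0.00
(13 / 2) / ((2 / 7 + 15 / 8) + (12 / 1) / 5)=1820 / 1277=1.43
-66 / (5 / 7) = -462 / 5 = -92.40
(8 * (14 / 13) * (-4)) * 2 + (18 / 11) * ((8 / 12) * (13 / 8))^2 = -76651 / 1144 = -67.00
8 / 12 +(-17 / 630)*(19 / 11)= 4297 / 6930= 0.62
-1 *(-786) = 786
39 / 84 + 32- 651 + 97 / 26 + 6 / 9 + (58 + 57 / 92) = -3488102 / 6279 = -555.52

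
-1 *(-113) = 113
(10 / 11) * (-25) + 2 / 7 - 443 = -465.44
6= 6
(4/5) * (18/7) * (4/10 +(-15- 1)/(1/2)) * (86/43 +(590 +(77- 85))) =-6643584/175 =-37963.34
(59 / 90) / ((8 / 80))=59 / 9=6.56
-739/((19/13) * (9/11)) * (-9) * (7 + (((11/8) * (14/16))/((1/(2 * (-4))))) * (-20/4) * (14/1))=287758471/76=3786295.67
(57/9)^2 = 361/9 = 40.11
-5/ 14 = -0.36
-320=-320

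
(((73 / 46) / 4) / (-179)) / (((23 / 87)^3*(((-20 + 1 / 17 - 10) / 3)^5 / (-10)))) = -82928059443627345 / 6845627727701604935644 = -0.00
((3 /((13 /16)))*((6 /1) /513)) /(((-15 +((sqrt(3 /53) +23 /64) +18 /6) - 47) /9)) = -407365632 /61461272561 - 131072*sqrt(159) /61461272561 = -0.01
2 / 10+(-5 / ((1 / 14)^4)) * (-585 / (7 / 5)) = 401310001 / 5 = 80262000.20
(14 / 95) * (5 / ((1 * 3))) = 14 / 57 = 0.25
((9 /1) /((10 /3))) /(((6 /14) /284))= 8946 /5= 1789.20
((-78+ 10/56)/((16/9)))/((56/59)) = -1157049/25088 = -46.12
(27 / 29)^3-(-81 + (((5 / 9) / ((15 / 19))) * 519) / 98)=1679592701 / 21511098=78.08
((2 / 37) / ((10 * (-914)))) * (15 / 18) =-1 / 202908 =-0.00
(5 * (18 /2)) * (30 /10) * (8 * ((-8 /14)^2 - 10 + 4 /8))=-485460 /49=-9907.35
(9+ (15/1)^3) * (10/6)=5640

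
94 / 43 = 2.19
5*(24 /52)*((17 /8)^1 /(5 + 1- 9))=-85 /52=-1.63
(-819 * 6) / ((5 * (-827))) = 4914 / 4135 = 1.19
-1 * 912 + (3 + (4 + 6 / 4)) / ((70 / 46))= -63449 / 70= -906.41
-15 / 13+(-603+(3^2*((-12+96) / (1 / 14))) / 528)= -167055 / 286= -584.11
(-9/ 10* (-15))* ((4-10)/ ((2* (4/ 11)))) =-891/ 8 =-111.38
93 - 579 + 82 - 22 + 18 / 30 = -2127 / 5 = -425.40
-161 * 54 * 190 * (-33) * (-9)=-490602420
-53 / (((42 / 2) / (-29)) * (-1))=-1537 / 21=-73.19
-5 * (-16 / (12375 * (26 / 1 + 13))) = 16 / 96525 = 0.00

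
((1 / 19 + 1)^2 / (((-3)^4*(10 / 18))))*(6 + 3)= 80 / 361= 0.22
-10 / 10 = -1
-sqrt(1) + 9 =8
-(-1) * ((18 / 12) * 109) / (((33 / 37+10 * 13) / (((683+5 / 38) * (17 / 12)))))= 1779774999 / 1472272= 1208.86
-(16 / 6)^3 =-512 / 27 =-18.96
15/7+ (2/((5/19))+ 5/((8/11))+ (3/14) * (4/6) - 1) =4413/280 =15.76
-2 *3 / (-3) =2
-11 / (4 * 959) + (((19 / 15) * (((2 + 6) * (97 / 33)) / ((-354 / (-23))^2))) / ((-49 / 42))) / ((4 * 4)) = -95214937 / 9914688630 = -0.01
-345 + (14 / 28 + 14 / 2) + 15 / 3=-332.50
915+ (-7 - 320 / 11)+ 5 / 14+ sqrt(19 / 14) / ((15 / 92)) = 46*sqrt(266) / 105+ 135407 / 154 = 886.41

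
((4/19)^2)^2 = 256/130321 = 0.00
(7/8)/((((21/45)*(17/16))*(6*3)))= 0.10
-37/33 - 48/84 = -391/231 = -1.69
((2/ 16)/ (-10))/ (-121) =1/ 9680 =0.00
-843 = -843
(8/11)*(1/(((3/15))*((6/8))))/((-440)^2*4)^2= 1/123687168000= 0.00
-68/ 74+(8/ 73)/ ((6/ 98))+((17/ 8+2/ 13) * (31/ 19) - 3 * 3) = -70624403/ 16011528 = -4.41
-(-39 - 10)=49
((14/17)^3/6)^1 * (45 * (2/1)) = 8.38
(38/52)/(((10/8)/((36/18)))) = 76/65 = 1.17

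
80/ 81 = 0.99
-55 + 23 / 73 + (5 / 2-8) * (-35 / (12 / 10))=92621 / 876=105.73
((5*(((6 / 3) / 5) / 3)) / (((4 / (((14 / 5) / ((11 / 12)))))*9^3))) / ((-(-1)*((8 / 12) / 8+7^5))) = 112 / 2695520025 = 0.00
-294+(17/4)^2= -4415/16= -275.94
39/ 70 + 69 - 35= 2419/ 70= 34.56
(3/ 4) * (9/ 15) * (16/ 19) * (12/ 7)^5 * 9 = 80621568/ 1596665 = 50.49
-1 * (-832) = 832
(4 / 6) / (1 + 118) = 2 / 357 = 0.01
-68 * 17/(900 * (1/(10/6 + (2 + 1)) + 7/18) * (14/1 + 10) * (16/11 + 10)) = -0.01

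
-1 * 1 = -1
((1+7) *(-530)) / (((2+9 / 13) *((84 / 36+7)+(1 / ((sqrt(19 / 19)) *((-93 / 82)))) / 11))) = -5638776 / 33131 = -170.20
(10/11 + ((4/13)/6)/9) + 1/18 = 7493/7722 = 0.97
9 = 9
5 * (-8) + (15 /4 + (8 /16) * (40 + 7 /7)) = -63 /4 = -15.75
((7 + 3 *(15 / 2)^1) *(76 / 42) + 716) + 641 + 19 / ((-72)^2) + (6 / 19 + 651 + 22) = 1436653087 / 689472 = 2083.70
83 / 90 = 0.92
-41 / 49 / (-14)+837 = 574223 / 686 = 837.06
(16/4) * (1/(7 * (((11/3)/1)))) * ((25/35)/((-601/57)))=-3420/323939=-0.01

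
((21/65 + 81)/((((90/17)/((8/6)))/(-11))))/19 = -658988/55575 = -11.86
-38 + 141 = 103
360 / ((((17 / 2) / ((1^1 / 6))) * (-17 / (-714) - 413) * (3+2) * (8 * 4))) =-63 / 589730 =-0.00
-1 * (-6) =6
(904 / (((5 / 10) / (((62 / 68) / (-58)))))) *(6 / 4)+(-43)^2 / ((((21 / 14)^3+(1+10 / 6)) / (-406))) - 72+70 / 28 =-613119119 / 4930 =-124364.93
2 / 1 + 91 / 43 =177 / 43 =4.12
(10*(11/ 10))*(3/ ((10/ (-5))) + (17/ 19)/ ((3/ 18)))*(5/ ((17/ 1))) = 8085/ 646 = 12.52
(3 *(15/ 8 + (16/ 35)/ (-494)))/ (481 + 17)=129611/ 11480560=0.01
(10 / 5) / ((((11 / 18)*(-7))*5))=-36 / 385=-0.09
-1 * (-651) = 651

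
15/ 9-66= -193/ 3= -64.33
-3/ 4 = -0.75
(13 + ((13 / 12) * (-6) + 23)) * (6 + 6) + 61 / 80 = 28381 / 80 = 354.76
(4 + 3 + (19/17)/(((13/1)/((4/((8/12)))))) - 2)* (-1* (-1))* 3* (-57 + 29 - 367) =-1444515/221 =-6536.27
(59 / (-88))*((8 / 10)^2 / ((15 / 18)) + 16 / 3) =-1534 / 375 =-4.09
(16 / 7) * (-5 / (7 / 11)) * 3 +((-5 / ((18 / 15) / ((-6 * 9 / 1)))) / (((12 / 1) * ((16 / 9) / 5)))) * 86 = 7026645 / 1568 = 4481.28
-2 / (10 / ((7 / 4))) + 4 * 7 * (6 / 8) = 413 / 20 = 20.65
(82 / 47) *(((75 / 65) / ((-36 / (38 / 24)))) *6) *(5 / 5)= -3895 / 7332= -0.53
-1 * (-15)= 15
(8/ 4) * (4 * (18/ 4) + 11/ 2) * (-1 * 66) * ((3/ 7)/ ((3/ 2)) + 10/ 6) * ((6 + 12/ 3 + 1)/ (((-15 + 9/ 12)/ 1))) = 4675.03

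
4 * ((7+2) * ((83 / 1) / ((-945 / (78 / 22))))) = -4316 / 385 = -11.21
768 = 768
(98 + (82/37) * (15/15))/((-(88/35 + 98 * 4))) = -32445/127724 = -0.25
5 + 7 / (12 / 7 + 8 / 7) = 149 / 20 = 7.45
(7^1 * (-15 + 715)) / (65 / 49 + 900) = 48020 / 8833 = 5.44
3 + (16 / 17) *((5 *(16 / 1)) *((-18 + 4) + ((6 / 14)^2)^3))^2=277555022342024851 / 235301882417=1179569.92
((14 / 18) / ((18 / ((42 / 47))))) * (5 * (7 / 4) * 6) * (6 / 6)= 1715 / 846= 2.03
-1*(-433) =433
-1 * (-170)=170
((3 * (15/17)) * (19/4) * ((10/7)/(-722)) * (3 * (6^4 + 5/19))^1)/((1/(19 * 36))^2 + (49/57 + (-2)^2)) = -5386362300/270560423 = -19.91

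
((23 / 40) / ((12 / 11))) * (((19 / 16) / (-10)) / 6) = -4807 / 460800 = -0.01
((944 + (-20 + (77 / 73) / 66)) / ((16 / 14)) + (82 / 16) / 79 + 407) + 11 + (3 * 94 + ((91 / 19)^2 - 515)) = 101581220821 / 99930576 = 1016.52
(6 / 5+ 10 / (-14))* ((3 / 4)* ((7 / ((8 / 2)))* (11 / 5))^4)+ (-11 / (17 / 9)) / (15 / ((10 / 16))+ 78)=73964438757 / 924800000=79.98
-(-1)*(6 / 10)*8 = 24 / 5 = 4.80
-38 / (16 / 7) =-133 / 8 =-16.62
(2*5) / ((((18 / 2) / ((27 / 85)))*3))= 2 / 17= 0.12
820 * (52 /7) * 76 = 3240640 /7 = 462948.57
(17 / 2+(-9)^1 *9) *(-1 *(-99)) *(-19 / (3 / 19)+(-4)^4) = -1947495 / 2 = -973747.50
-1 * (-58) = 58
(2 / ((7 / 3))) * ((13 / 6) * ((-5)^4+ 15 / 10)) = 2327 / 2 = 1163.50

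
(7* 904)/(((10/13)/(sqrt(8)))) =82264* sqrt(2)/5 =23267.77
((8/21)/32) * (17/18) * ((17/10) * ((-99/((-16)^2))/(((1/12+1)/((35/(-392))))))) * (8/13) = 3179/8479744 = 0.00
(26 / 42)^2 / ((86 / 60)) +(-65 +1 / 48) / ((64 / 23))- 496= -1119960161 / 2157568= -519.08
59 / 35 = 1.69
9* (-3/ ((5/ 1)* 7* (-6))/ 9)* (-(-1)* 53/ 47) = 0.02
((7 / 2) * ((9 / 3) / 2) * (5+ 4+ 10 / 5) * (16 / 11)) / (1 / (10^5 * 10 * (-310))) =-26040000000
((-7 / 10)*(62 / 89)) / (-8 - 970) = 217 / 435210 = 0.00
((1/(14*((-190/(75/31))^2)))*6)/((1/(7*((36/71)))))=6075/24631391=0.00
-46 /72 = -23 /36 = -0.64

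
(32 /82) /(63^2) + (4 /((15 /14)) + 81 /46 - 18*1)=-468059167 /37427670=-12.51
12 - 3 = 9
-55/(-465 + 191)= 55/274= 0.20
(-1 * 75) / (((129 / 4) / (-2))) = 200 / 43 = 4.65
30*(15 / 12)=75 / 2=37.50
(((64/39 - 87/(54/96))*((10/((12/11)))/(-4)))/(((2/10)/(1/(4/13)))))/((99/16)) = 74600/81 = 920.99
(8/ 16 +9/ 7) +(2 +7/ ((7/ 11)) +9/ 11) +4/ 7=2491/ 154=16.18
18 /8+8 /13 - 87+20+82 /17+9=-44475 /884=-50.31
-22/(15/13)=-286/15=-19.07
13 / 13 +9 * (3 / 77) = 104 / 77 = 1.35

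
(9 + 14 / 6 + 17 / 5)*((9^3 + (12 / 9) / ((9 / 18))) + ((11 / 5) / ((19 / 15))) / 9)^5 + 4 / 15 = 27919367004153977821479524 / 9025380855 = 3093428128153377.28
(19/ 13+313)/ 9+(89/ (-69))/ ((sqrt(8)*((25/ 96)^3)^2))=4088/ 117 - 5805453606912*sqrt(2)/ 5615234375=-1427.18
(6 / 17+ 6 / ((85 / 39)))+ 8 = 11.11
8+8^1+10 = 26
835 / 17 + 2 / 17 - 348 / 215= 174039 / 3655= 47.62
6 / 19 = 0.32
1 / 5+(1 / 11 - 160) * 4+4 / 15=-105463 / 165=-639.17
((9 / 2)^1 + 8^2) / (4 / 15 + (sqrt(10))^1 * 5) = 4.26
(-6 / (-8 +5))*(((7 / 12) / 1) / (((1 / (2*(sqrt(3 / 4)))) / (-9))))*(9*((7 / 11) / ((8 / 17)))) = -221.34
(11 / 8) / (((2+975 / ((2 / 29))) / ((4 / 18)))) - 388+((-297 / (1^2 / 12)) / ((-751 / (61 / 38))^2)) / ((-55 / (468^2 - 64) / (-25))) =-208175899346915125 / 103639099044942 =-2008.66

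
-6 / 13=-0.46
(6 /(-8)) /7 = -3 /28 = -0.11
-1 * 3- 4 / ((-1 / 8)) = 29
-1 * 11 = -11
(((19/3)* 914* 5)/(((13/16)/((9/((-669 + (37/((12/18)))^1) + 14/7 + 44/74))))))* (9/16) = -19276260/65299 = -295.20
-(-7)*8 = 56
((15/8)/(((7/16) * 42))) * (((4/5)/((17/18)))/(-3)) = -24/833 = -0.03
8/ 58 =0.14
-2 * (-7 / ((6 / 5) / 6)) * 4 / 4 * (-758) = -53060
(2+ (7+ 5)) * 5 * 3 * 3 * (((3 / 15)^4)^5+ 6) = 72097778320312626 / 19073486328125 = 3780.00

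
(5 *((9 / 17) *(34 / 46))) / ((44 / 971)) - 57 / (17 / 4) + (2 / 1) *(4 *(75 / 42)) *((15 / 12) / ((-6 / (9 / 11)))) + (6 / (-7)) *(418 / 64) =10468485 / 481712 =21.73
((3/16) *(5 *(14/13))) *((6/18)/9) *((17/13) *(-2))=-595/6084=-0.10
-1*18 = -18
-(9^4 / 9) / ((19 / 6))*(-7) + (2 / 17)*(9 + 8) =1613.47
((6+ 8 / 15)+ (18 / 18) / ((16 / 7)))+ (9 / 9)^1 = 1913 / 240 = 7.97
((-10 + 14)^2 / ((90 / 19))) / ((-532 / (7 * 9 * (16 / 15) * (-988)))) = 31616 / 75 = 421.55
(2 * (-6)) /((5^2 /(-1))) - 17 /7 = -341 /175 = -1.95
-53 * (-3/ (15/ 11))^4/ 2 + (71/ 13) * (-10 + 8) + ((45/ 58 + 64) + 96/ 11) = -1446780328/ 2591875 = -558.20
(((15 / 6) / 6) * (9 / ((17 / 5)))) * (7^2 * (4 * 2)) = 7350 / 17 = 432.35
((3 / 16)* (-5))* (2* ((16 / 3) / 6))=-5 / 3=-1.67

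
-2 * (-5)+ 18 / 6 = 13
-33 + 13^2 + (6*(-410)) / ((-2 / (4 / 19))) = 7504 / 19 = 394.95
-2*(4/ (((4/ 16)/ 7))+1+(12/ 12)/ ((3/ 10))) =-698/ 3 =-232.67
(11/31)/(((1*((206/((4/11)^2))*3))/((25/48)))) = 25/632214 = 0.00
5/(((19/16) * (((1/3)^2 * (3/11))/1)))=2640/19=138.95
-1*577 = -577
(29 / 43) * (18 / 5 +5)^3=53621 / 125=428.97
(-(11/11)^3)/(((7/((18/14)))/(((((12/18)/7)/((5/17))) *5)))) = -102/343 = -0.30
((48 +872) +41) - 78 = 883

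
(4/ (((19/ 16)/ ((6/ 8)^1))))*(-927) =-44496/ 19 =-2341.89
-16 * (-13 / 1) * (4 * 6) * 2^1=9984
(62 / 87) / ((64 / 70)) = 1085 / 1392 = 0.78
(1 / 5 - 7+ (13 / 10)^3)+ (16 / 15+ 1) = -7609 / 3000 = -2.54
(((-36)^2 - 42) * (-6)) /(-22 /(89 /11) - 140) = 111606 /2117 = 52.72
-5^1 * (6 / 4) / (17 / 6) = -45 / 17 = -2.65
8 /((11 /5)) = 40 /11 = 3.64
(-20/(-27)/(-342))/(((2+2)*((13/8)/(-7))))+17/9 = 113513/60021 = 1.89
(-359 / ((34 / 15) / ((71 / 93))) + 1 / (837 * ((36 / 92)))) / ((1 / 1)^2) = -30968353 / 256122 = -120.91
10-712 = -702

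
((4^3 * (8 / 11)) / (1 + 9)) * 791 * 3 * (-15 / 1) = -165678.55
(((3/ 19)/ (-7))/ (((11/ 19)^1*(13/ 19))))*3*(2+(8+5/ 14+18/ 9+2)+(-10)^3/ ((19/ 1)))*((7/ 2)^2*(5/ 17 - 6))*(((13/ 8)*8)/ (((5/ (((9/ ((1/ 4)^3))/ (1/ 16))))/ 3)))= -30716972928/ 935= -32852377.46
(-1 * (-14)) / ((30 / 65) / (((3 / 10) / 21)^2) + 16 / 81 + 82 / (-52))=4212 / 679985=0.01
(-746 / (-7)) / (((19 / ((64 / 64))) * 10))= 373 / 665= 0.56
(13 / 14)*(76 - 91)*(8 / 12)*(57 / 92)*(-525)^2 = -145884375 / 92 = -1585699.73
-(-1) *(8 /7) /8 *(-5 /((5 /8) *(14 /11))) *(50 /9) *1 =-2200 /441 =-4.99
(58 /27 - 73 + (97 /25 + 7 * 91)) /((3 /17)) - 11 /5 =6536618 /2025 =3227.96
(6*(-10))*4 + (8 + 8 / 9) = -2080 / 9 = -231.11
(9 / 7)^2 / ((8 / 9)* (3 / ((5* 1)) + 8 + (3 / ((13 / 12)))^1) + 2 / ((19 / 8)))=900315 / 5962712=0.15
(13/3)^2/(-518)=-169/4662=-0.04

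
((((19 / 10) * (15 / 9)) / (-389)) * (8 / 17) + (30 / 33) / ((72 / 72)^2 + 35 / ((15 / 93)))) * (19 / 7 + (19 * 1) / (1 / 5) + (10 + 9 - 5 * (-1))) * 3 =982356 / 7928987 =0.12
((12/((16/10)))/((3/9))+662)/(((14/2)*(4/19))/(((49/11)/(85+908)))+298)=182077/166652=1.09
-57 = -57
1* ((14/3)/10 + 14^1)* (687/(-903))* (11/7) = -78089/4515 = -17.30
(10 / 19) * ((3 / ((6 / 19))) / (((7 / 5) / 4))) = 100 / 7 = 14.29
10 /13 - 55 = -705 /13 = -54.23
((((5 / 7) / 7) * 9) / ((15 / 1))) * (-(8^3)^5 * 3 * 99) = -31349275531149312 / 49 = -639781133288761.47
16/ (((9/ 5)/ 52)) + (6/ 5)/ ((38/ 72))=397144/ 855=464.50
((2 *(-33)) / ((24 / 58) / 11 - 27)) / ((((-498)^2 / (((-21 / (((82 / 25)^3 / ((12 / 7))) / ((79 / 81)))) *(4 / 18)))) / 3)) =-4331421875 / 661563775647378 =-0.00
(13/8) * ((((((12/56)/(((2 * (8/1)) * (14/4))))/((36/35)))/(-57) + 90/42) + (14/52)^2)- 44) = -540976445/7967232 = -67.90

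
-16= -16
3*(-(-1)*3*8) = 72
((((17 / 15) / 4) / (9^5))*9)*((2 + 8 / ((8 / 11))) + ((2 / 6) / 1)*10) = 833 / 1180980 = 0.00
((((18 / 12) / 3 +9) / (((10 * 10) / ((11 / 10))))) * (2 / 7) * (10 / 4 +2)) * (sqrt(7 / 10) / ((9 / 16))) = 209 * sqrt(70) / 8750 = 0.20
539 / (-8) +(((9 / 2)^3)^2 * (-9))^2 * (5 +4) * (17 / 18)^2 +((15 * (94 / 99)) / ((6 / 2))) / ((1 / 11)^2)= 6611393094254161 / 147456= 44836378948.66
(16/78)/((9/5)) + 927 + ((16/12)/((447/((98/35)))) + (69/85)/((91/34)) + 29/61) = 103607910622/111658365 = 927.90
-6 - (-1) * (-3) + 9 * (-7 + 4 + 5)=9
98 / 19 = 5.16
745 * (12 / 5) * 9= 16092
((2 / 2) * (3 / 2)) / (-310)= -3 / 620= -0.00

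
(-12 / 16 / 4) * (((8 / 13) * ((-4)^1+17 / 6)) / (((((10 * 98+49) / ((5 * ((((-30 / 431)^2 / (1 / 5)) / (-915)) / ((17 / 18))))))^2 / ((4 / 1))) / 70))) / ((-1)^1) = -810000000 / 1158249458364500557237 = -0.00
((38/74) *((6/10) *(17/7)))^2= 938961/1677025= 0.56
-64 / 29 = -2.21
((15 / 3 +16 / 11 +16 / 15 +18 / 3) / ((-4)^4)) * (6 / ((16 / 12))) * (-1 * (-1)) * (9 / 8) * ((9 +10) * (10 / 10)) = 1144503 / 225280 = 5.08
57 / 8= 7.12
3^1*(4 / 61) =12 / 61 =0.20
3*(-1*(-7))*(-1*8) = -168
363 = 363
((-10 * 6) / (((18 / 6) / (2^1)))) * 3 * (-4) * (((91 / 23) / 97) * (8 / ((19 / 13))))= 4542720 / 42389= 107.17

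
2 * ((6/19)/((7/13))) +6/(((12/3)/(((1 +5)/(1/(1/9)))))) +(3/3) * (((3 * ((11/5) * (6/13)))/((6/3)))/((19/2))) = 20171/8645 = 2.33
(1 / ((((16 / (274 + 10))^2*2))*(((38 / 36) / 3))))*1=136107 / 304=447.72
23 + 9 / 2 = 55 / 2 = 27.50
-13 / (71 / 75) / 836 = -975 / 59356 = -0.02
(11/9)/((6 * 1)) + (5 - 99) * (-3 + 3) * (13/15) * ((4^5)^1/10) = 11/54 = 0.20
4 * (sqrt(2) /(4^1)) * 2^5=32 * sqrt(2)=45.25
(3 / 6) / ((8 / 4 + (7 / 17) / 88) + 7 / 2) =748 / 8235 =0.09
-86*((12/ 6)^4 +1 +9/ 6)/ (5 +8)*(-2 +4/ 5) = 9546/ 65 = 146.86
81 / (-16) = -5.06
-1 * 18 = -18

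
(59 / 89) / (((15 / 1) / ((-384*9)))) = -67968 / 445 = -152.74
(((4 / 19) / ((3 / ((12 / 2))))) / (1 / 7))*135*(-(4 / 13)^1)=-30240 / 247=-122.43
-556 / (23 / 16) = -8896 / 23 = -386.78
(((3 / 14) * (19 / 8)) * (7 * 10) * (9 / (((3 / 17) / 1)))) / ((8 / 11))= 159885 / 64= 2498.20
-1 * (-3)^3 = 27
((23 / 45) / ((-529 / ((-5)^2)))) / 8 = -5 / 1656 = -0.00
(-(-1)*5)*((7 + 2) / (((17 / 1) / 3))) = 135 / 17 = 7.94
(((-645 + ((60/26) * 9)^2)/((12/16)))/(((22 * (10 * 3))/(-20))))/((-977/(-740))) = 35623600/5448729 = 6.54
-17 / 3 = -5.67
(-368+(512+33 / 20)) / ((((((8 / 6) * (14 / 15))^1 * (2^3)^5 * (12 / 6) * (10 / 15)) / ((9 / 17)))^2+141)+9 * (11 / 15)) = 860048685 / 62280737515306984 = 0.00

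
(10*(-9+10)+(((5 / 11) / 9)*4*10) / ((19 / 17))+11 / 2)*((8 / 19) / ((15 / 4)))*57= 1041776 / 9405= 110.77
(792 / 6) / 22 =6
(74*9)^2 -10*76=442796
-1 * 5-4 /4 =-6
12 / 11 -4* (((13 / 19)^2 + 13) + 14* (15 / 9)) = -146.12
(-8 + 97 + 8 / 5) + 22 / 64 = 90.94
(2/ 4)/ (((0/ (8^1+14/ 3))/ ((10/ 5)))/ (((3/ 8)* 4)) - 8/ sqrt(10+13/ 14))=-3* sqrt(238)/ 224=-0.21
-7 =-7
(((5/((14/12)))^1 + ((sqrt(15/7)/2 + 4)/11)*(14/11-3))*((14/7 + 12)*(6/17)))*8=297408/2057-912*sqrt(105)/2057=140.04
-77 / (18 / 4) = -154 / 9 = -17.11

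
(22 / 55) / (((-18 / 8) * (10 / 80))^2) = 2048 / 405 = 5.06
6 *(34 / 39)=68 / 13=5.23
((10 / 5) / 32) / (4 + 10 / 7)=7 / 608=0.01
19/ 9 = 2.11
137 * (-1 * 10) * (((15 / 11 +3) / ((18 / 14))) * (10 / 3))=-1534400 / 99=-15498.99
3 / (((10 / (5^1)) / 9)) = 27 / 2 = 13.50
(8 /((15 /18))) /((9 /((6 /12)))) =0.53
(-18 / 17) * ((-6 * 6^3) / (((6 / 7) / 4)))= 6403.76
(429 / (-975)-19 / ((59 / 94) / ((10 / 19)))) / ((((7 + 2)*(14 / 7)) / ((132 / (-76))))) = 13981 / 8850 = 1.58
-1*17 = -17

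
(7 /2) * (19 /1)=133 /2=66.50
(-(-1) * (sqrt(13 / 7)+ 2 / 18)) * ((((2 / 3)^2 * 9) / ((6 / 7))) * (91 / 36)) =637 / 486+ 91 * sqrt(91) / 54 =17.39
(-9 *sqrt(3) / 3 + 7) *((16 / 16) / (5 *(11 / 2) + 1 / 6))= 21 / 83 - 9 *sqrt(3) / 83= 0.07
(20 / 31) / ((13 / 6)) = 0.30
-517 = -517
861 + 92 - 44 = 909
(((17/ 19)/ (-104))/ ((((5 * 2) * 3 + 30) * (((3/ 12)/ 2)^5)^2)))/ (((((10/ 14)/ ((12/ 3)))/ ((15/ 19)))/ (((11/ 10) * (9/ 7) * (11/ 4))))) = -310596599808/ 117325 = -2647318.13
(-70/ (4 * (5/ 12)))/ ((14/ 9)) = -27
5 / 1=5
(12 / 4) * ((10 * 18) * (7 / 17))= 3780 / 17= 222.35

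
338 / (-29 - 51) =-169 / 40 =-4.22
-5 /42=-0.12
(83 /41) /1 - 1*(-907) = 37270 /41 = 909.02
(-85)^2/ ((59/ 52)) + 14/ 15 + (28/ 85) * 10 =95867102/ 15045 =6372.02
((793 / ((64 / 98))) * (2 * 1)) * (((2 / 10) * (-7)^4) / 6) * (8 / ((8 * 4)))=93295657 / 1920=48591.49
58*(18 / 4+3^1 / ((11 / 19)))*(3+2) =30885 / 11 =2807.73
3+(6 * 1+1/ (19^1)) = 172/ 19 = 9.05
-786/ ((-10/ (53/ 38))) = 20829/ 190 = 109.63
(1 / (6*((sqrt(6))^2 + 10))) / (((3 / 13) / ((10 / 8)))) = 65 / 1152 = 0.06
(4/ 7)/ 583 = 4/ 4081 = 0.00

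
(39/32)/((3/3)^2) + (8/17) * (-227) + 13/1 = -50377/544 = -92.60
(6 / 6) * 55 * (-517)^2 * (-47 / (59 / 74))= -51129712810 / 59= -866605301.86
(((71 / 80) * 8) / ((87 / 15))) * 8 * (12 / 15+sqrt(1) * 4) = 6816 / 145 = 47.01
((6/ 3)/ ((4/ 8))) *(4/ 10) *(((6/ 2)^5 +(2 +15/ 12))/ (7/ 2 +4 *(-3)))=-788/ 17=-46.35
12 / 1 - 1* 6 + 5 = 11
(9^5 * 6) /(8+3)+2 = 354316 /11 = 32210.55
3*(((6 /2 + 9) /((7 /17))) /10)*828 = 253368 /35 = 7239.09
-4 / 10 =-2 / 5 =-0.40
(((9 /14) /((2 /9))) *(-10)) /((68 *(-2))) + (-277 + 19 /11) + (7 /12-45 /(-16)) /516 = -8917593269 /32421312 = -275.05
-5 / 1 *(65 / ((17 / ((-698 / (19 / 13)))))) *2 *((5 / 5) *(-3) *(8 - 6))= -109562.23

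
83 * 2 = 166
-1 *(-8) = 8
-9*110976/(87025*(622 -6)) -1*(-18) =120491802/6700925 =17.98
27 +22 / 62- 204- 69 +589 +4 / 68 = 180979 / 527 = 343.41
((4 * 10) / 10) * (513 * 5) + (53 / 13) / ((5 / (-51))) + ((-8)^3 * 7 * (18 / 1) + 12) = -3528303 / 65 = -54281.58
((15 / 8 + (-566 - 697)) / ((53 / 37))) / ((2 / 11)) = -4106223 / 848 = -4842.24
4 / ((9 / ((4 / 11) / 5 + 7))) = 1556 / 495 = 3.14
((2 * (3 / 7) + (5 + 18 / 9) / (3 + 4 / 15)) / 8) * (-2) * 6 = -9 / 2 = -4.50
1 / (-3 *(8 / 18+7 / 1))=-3 / 67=-0.04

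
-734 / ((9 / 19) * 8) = -6973 / 36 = -193.69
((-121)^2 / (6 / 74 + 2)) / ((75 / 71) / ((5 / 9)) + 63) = 3496537 / 32256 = 108.40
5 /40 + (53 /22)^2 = 5739 /968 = 5.93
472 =472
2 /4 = 1 /2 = 0.50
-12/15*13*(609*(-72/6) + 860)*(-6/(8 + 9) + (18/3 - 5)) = 3688256/85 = 43391.25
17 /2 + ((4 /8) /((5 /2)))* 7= 99 /10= 9.90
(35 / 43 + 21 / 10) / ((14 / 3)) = 537 / 860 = 0.62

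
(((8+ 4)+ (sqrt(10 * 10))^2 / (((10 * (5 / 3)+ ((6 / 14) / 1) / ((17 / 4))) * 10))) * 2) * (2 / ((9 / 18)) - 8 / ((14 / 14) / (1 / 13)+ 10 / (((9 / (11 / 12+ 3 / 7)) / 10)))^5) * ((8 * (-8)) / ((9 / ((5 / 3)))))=-18874237718971467268960 / 15803275725852951723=-1194.32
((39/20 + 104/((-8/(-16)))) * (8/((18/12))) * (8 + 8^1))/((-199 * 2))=-134368/2985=-45.01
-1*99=-99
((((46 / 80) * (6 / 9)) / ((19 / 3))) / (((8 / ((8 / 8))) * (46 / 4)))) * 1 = 1 / 1520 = 0.00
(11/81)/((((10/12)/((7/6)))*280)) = 11/16200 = 0.00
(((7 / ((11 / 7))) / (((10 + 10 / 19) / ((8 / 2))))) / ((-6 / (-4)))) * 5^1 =931 / 165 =5.64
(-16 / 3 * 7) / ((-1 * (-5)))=-112 / 15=-7.47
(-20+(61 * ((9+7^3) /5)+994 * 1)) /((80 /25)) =13171 /8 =1646.38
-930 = -930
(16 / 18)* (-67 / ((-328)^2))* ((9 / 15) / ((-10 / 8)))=67 / 252150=0.00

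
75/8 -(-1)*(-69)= -477/8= -59.62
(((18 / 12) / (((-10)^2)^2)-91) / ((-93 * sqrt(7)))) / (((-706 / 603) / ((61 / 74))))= -0.26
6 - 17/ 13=61/ 13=4.69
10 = 10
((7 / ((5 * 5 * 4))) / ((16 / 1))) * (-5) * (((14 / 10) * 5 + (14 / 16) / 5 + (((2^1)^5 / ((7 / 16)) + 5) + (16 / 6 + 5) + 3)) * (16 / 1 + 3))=-1531913 / 38400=-39.89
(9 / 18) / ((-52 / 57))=-57 / 104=-0.55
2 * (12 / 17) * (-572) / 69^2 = -0.17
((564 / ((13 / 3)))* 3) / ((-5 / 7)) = -35532 / 65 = -546.65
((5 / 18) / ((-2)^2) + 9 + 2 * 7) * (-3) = -1661 / 24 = -69.21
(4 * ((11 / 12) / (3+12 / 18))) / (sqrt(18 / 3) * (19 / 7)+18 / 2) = 147 / 601 - 133 * sqrt(6) / 1803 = 0.06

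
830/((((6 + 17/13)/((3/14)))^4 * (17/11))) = 2112171633/5319312257000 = 0.00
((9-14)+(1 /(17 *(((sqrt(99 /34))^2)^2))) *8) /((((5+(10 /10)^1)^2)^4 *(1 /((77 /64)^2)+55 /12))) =-2374589 /4254328339776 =-0.00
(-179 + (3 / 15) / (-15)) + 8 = -12826 / 75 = -171.01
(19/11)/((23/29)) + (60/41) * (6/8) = 33976/10373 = 3.28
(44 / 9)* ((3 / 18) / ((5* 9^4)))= 22 / 885735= 0.00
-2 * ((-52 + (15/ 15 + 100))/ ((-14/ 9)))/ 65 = 63/ 65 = 0.97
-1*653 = -653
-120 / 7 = -17.14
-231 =-231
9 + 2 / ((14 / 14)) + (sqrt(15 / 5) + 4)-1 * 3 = sqrt(3) + 12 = 13.73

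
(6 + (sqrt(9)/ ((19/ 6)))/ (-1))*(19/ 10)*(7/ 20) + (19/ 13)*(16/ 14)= 11444/ 2275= 5.03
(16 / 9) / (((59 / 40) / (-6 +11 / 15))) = -10112 / 1593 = -6.35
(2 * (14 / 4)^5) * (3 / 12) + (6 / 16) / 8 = 8405 / 32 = 262.66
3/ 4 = 0.75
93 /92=1.01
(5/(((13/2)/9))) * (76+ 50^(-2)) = 1710009/3250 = 526.16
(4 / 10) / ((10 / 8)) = 8 / 25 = 0.32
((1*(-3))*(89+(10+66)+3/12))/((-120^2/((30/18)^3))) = 3305/20736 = 0.16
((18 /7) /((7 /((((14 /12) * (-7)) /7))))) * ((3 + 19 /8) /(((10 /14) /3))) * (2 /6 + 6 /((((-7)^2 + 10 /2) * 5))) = -3.44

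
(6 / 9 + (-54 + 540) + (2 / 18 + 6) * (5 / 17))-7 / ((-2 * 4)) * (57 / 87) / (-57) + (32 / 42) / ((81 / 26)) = 3278553511 / 6708744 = 488.70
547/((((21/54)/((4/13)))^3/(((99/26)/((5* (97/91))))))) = 10106249472/52211705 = 193.56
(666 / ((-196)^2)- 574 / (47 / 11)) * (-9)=1208.91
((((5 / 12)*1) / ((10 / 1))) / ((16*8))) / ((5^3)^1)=1 / 384000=0.00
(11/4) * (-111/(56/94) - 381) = -174735/112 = -1560.13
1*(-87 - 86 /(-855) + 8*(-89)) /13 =-52543 /855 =-61.45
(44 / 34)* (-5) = -110 / 17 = -6.47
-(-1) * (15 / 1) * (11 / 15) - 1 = 10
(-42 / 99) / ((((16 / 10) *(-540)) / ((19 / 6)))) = 133 / 85536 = 0.00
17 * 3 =51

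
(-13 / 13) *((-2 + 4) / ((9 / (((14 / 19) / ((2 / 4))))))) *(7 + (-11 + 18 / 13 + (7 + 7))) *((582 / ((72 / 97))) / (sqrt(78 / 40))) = -38990896 *sqrt(195) / 260091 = -2093.41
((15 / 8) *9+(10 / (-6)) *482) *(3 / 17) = -18875 / 136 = -138.79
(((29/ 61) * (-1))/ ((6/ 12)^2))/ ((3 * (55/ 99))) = -348/ 305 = -1.14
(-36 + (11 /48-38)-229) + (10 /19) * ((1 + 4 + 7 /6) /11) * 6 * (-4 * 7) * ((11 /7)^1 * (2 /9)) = -875741 /2736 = -320.08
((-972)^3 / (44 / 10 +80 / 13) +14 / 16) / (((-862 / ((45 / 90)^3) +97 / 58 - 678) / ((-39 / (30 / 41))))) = -3690603126391103 / 6025755400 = -612471.45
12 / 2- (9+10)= -13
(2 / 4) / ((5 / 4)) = 2 / 5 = 0.40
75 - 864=-789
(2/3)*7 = 14/3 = 4.67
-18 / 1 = -18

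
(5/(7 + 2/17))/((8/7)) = 595/968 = 0.61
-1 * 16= -16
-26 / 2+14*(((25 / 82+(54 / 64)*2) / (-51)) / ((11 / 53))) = -15.64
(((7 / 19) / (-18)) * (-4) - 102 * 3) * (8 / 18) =-209248 / 1539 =-135.96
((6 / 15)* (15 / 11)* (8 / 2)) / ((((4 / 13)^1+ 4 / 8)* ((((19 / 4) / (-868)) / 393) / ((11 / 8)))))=-5068128 / 19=-266743.58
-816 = -816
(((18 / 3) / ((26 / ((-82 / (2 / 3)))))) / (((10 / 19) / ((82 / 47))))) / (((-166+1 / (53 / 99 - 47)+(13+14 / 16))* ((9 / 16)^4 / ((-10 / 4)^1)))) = -2407127449600 / 155868588603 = -15.44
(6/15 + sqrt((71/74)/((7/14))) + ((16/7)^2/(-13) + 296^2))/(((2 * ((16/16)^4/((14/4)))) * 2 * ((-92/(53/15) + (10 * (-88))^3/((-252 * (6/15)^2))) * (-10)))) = -66555083529/146729213956000-23373 * sqrt(2627)/167045566657600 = -0.00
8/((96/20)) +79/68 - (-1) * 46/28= 6385/1428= 4.47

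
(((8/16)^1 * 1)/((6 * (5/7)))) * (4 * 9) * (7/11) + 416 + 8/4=23137/55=420.67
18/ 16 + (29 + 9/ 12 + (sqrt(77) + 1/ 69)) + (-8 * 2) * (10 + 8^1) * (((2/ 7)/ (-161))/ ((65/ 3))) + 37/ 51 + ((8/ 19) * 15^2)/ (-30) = 37.26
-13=-13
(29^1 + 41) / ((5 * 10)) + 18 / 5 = 5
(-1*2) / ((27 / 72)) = -16 / 3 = -5.33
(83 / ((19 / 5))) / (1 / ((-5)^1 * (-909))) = 1886175 / 19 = 99272.37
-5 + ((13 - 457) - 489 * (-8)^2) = -31745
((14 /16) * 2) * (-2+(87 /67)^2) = -9863 /17956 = -0.55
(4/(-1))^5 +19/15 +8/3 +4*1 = -15241/15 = -1016.07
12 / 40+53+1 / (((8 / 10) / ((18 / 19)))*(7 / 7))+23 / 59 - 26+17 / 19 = 166854 / 5605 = 29.77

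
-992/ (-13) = 76.31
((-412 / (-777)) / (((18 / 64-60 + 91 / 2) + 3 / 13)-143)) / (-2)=85696 / 50743539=0.00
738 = 738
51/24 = 17/8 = 2.12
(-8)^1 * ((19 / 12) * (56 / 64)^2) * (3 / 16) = -931 / 512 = -1.82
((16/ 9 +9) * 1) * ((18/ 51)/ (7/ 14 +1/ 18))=582/ 85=6.85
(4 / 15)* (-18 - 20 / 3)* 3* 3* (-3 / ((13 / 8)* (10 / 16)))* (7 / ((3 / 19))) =7752.47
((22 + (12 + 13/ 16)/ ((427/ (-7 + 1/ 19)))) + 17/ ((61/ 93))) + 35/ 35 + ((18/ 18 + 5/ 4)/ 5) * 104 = 15497383/ 162260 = 95.51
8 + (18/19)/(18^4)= 886465/110808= 8.00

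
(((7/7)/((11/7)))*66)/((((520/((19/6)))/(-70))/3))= -2793/52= -53.71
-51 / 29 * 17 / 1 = -867 / 29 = -29.90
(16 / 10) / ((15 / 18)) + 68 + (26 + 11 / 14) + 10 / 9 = 308123 / 3150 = 97.82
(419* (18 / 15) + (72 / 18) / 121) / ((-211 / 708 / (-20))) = 861534048 / 25531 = 33744.63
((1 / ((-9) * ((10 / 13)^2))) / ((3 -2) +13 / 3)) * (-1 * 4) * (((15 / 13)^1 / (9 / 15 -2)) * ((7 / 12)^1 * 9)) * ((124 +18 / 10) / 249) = -8177 / 26560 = -0.31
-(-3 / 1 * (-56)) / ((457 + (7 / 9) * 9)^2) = -21 / 26912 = -0.00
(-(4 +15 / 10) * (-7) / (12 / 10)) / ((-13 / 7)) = -2695 / 156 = -17.28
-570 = -570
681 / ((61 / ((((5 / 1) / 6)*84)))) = 47670 / 61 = 781.48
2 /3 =0.67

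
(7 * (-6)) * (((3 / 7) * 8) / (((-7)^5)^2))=-144 / 282475249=-0.00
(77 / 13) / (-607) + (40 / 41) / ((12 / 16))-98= -93865025 / 970593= -96.71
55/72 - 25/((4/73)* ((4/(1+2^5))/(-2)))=67760/9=7528.89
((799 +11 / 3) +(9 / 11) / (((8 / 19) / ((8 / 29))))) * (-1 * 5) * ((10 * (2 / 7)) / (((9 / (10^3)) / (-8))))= 614932000000 / 60291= 10199399.58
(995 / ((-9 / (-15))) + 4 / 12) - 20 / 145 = 144292 / 87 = 1658.53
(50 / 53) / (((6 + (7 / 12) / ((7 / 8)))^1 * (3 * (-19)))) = -0.00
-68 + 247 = 179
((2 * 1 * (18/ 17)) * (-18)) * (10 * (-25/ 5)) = 32400/ 17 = 1905.88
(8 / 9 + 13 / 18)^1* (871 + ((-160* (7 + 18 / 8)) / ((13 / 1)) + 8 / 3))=859357 / 702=1224.16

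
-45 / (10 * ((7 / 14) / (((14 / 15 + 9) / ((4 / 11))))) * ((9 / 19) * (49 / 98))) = -31141 / 30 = -1038.03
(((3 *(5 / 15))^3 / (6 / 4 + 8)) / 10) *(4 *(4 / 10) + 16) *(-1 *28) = -2464 / 475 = -5.19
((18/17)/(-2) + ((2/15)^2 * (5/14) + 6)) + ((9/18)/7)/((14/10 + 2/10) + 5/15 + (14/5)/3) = 361967/65790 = 5.50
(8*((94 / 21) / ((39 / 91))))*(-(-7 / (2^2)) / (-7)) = -188 / 9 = -20.89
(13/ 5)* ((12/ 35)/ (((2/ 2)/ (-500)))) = -3120/ 7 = -445.71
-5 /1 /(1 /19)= -95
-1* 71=-71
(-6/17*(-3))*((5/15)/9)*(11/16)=11/408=0.03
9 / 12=3 / 4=0.75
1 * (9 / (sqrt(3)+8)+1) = 133 / 61-9 * sqrt(3) / 61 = 1.92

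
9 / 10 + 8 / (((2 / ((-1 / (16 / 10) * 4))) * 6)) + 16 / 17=89 / 510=0.17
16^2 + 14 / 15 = 256.93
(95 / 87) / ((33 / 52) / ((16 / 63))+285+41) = 79040 / 23778057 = 0.00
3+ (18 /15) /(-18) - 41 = -571 /15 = -38.07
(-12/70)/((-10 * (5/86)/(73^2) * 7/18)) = 24747876/6125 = 4040.47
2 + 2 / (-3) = 1.33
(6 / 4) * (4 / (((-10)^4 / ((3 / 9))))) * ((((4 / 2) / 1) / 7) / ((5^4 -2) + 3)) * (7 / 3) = 1 / 4695000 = 0.00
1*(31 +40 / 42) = 671 / 21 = 31.95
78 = 78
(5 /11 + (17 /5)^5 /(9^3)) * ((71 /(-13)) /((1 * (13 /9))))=-1917642692 /470559375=-4.08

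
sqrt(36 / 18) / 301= sqrt(2) / 301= 0.00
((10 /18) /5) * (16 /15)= 16 /135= 0.12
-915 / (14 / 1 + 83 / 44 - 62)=40260 / 2029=19.84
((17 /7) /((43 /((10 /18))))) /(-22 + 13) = -85 /24381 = -0.00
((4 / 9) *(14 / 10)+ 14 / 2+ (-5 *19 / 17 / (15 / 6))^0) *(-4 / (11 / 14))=-21728 / 495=-43.89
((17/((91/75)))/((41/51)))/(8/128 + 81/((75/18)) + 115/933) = 24267330000/27327086423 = 0.89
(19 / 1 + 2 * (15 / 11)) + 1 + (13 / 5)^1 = 1393 / 55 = 25.33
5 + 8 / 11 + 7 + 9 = 239 / 11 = 21.73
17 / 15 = 1.13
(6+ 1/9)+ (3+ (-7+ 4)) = 55/9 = 6.11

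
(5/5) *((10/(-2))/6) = -5/6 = -0.83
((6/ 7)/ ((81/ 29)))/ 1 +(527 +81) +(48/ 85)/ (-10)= 48857714/ 80325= 608.25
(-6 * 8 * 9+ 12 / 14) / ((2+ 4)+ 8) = -1509 / 49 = -30.80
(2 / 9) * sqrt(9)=2 / 3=0.67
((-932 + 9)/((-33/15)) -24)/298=4351/3278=1.33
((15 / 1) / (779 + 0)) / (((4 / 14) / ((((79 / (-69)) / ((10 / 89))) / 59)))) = -49217 / 4228412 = -0.01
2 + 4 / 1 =6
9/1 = 9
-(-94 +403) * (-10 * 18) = 55620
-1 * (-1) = 1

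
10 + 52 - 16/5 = 294/5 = 58.80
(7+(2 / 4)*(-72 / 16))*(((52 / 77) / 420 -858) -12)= -4132.49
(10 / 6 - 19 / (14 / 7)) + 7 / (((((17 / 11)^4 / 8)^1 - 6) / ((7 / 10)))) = -162740861 / 18577410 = -8.76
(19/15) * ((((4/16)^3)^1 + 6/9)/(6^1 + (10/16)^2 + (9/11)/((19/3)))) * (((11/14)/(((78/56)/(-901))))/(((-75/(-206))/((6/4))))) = -1062076694866/3826294875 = -277.57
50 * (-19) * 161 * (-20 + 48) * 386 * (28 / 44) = -11571585200 / 11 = -1051962290.91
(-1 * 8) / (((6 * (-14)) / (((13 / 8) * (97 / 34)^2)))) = 122317 / 97104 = 1.26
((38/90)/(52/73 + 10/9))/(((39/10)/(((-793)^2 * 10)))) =670933510/1797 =373363.11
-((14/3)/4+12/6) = -19/6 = -3.17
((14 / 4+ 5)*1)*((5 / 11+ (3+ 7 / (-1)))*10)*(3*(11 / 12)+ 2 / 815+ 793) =-1719923439 / 7172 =-239810.85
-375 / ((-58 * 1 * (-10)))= -75 / 116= -0.65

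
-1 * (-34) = 34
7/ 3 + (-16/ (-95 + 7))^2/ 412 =87244/ 37389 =2.33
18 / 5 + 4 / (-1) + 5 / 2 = 21 / 10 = 2.10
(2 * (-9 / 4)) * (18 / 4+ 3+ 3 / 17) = -2349 / 68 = -34.54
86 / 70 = 43 / 35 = 1.23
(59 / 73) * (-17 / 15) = -1003 / 1095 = -0.92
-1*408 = -408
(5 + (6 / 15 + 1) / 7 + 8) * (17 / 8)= 561 / 20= 28.05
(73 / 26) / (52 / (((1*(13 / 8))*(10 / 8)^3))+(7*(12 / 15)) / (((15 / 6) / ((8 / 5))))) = 9125 / 64896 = 0.14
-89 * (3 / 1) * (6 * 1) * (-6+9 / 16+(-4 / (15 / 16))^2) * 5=-4090529 / 40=-102263.22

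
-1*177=-177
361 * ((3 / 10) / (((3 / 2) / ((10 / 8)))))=361 / 4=90.25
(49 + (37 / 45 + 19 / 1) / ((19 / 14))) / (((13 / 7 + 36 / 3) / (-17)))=-6471577 / 82935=-78.03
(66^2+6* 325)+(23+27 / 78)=164563 / 26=6329.35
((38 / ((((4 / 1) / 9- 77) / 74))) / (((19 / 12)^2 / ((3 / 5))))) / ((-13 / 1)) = 575424 / 850915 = 0.68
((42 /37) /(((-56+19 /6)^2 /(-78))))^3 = -1640360041721856 /51399719091667750357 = -0.00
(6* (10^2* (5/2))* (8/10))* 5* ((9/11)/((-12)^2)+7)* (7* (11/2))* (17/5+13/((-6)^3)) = 86477825/16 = 5404864.06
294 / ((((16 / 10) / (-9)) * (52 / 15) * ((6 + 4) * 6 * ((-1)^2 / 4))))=-6615 / 208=-31.80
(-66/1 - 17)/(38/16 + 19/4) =-664/57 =-11.65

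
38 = 38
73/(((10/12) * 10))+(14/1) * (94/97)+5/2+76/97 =124211/4850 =25.61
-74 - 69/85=-6359/85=-74.81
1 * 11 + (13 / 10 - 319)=-3067 / 10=-306.70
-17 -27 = -44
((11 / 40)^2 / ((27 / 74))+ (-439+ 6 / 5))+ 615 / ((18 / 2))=-7976003 / 21600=-369.26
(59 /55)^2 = 3481 /3025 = 1.15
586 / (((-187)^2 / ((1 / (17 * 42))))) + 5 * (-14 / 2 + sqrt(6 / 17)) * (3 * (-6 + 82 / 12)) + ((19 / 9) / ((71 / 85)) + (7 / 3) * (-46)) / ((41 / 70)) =-58095079845377 / 218044373778 + 25 * sqrt(102) / 34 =-259.01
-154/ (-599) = 154/ 599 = 0.26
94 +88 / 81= 7702 / 81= 95.09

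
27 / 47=0.57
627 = 627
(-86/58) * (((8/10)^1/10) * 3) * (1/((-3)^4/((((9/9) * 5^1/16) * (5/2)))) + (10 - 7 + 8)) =-1227091/313200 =-3.92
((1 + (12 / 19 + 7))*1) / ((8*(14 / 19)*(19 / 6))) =123 / 266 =0.46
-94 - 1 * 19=-113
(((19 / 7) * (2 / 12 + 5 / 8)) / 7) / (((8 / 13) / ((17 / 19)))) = 4199 / 9408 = 0.45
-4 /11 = -0.36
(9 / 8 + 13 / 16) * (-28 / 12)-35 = -1897 / 48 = -39.52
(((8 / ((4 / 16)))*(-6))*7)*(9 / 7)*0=0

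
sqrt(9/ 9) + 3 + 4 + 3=11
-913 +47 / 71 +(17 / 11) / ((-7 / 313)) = -5365543 / 5467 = -981.44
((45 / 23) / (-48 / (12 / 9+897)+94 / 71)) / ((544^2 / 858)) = 3693915225 / 827353897984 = 0.00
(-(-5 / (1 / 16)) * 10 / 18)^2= 160000 / 81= 1975.31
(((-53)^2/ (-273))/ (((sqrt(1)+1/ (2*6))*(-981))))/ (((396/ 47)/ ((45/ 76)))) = 660115/ 970197228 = 0.00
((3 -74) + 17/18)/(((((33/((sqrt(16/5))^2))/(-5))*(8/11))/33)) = 13871/9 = 1541.22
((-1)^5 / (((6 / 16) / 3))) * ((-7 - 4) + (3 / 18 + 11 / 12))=238 / 3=79.33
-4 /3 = -1.33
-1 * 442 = -442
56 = 56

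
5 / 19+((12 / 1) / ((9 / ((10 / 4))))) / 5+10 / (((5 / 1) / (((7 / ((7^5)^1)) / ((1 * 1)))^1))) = 127367 / 136857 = 0.93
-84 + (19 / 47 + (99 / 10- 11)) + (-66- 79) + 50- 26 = -96677 / 470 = -205.70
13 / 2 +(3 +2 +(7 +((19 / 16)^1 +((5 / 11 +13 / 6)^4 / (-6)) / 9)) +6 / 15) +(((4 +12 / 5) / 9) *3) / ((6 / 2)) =20415255329 / 1024635744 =19.92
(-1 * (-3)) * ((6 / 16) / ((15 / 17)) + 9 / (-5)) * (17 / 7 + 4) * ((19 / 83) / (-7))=28215 / 32536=0.87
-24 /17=-1.41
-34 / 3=-11.33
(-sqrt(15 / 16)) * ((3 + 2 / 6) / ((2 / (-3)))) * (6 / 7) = 15 * sqrt(15) / 14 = 4.15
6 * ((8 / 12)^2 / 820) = 0.00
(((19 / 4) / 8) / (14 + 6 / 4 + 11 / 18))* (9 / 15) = 0.02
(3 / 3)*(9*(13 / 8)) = 117 / 8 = 14.62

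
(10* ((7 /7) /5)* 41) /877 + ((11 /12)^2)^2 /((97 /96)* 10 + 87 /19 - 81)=1898515961 /22914073584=0.08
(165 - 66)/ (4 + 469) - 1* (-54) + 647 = 30152/ 43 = 701.21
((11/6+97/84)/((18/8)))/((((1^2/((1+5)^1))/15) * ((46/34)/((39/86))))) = 277355/6923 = 40.06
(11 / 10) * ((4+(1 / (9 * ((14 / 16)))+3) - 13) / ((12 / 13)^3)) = -894179 / 108864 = -8.21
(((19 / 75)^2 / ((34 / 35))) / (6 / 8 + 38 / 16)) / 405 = 10108 / 193640625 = 0.00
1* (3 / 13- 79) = -1024 / 13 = -78.77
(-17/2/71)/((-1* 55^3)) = 0.00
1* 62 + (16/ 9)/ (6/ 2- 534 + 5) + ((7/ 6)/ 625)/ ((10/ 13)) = 1834396799/ 29587500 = 62.00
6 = 6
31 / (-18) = -1.72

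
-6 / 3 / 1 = -2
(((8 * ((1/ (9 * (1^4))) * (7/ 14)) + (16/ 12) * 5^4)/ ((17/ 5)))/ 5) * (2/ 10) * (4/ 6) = 15008/ 2295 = 6.54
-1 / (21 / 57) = -19 / 7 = -2.71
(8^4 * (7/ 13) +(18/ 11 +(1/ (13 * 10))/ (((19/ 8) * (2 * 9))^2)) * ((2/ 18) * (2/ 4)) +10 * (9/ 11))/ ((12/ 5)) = 416563630919/ 451598004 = 922.42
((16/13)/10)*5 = 0.62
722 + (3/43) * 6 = 31064/43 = 722.42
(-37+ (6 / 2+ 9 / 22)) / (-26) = 739 / 572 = 1.29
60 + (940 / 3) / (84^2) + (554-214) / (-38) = 5137705 / 100548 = 51.10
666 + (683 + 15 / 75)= 6746 / 5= 1349.20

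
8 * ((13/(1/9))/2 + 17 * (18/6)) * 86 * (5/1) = 376680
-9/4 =-2.25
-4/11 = -0.36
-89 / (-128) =89 / 128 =0.70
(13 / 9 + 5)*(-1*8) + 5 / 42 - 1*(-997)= 119141 / 126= 945.56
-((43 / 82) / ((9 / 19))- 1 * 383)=381.89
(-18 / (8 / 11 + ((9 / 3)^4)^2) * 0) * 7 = 0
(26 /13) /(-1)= -2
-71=-71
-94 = -94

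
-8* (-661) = 5288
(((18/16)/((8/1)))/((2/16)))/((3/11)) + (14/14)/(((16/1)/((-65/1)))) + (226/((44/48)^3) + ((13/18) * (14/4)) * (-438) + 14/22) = -51944671/63888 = -813.06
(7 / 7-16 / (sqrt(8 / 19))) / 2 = 1 / 2-2 * sqrt(38) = -11.83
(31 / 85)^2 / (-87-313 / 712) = -684232 / 449806825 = -0.00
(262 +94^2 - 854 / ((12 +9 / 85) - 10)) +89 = 1571883 / 179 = 8781.47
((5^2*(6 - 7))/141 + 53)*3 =158.47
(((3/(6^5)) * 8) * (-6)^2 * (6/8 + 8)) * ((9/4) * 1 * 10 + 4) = 1855/72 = 25.76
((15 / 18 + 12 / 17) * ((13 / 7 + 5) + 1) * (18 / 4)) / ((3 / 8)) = 17270 / 119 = 145.13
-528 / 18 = -88 / 3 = -29.33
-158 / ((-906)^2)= -79 / 410418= -0.00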